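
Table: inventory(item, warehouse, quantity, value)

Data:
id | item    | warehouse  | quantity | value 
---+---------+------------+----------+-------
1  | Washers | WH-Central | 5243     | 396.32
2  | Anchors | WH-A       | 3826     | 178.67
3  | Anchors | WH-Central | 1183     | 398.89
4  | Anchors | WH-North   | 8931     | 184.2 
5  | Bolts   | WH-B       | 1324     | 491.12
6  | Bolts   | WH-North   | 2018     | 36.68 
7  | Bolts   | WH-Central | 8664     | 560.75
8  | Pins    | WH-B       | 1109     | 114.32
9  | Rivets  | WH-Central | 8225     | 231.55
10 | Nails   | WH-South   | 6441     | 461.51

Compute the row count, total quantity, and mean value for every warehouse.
SELECT warehouse,
       COUNT(*) as cnt,
       SUM(quantity) as total_quantity,
       AVG(value) as avg_value
FROM inventory
GROUP BY warehouse

Result:
  WH-A: 1 records, 3826 total quantity, 178.67 avg value
  WH-B: 2 records, 2433 total quantity, 302.72 avg value
  WH-Central: 4 records, 23315 total quantity, 396.88 avg value
  WH-North: 2 records, 10949 total quantity, 110.44 avg value
  WH-South: 1 records, 6441 total quantity, 461.51 avg value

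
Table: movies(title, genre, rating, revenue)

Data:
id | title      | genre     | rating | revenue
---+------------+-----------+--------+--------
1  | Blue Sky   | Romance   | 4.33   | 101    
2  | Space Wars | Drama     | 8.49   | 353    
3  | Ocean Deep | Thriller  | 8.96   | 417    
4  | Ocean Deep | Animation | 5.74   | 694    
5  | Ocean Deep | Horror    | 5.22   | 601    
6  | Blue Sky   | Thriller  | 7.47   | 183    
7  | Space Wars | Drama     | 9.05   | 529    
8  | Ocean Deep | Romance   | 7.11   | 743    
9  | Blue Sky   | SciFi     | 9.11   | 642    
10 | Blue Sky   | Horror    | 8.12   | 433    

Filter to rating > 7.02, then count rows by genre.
SELECT genre, COUNT(*)
FROM movies
WHERE rating > 7.02
GROUP BY genre

Note: WHERE filters rows before grouping.

Result:
  Drama: 2
  Horror: 1
  Romance: 1
  SciFi: 1
  Thriller: 2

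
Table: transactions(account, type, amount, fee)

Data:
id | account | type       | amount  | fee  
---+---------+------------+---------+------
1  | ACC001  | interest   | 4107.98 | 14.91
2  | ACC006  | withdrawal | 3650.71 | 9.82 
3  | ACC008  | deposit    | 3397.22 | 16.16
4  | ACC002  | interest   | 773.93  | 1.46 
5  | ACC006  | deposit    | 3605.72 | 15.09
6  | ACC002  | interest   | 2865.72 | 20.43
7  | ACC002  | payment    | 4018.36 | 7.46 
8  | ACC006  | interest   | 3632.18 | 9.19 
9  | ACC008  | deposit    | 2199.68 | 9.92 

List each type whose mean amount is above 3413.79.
SELECT type, AVG(amount)
FROM transactions
GROUP BY type
HAVING AVG(amount) > 3413.79

Result:
  payment: avg=4018.36
  withdrawal: avg=3650.71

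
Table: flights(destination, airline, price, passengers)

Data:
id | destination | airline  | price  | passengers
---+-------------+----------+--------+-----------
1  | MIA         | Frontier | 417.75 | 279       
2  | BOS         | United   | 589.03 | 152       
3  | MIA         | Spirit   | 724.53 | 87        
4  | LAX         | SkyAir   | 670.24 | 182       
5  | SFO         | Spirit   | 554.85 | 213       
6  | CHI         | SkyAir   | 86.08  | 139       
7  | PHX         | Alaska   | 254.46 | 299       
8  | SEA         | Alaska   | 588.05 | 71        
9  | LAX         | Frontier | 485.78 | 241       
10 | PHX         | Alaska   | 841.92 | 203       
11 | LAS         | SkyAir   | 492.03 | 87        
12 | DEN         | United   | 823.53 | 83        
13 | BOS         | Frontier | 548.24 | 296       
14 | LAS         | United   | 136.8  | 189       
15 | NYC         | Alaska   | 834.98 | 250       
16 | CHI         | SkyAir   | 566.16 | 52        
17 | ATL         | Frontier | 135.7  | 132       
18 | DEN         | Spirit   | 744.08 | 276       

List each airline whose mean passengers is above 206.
SELECT airline, AVG(passengers)
FROM flights
GROUP BY airline
HAVING AVG(passengers) > 206

Result:
  Frontier: avg=237.00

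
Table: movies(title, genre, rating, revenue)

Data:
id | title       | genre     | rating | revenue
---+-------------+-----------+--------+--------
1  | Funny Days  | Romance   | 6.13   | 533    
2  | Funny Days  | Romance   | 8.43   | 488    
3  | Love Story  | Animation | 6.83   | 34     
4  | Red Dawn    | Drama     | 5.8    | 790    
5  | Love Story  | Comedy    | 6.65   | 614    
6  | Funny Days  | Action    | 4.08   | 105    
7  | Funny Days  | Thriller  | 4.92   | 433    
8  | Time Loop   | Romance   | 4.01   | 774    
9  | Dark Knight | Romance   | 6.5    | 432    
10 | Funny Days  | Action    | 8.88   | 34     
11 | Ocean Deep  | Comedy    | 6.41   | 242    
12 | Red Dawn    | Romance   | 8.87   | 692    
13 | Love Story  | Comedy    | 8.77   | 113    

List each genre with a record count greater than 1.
SELECT genre, COUNT(*) as cnt
FROM movies
GROUP BY genre
HAVING COUNT(*) > 1

Result:
  Action: 2
  Comedy: 3
  Romance: 5

Note: HAVING filters groups after aggregation, WHERE filters rows before.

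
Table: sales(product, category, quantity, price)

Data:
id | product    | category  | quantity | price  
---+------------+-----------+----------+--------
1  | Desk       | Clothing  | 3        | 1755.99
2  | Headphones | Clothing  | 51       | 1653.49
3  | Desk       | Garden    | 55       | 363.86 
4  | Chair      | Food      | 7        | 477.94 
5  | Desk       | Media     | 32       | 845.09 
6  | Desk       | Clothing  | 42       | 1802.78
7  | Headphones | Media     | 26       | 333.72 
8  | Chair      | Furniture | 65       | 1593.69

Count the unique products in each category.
SELECT category, COUNT(DISTINCT product)
FROM sales
GROUP BY category

Result:
  Clothing: 2 distinct
  Food: 1 distinct
  Furniture: 1 distinct
  Garden: 1 distinct
  Media: 2 distinct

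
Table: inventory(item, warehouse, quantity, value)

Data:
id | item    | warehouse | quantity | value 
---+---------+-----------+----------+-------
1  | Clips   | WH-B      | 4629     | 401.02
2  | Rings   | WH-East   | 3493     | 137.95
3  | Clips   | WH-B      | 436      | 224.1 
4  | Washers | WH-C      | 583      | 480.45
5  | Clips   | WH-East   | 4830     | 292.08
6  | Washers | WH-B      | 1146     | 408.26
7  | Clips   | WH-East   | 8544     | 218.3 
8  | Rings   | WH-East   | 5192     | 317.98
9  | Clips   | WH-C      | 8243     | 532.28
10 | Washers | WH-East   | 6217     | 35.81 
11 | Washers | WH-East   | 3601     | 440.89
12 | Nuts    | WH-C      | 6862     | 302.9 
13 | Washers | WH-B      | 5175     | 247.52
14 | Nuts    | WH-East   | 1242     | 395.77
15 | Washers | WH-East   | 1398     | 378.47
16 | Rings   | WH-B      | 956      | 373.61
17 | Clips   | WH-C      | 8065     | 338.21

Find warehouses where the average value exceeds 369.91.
SELECT warehouse, AVG(value)
FROM inventory
GROUP BY warehouse
HAVING AVG(value) > 369.91

Result:
  WH-C: avg=413.46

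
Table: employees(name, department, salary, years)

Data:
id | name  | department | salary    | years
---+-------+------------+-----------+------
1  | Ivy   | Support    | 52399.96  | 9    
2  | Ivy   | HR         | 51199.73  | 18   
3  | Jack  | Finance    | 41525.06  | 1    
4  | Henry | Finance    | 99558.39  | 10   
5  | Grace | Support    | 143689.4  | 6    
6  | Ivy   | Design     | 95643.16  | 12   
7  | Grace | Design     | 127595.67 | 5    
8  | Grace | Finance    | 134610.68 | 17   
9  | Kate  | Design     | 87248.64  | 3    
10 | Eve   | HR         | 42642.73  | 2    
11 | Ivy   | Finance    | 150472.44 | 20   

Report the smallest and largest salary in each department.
SELECT department, MIN(salary), MAX(salary)
FROM employees
GROUP BY department

Result:
  Design: min=87248.64, max=127595.67
  Finance: min=41525.06, max=150472.44
  HR: min=42642.73, max=51199.73
  Support: min=52399.96, max=143689.40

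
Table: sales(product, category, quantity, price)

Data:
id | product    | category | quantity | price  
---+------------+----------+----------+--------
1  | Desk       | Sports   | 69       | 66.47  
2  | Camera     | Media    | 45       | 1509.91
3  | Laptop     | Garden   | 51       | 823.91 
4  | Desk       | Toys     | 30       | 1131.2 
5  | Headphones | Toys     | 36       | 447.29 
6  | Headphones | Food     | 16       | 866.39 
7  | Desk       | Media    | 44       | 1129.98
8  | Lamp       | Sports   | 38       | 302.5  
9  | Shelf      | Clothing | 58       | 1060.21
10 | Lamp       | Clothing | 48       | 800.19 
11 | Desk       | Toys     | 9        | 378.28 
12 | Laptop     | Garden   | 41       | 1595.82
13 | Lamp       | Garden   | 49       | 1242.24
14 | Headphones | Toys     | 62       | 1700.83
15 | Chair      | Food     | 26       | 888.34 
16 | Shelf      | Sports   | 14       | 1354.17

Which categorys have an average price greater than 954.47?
SELECT category, AVG(price)
FROM sales
GROUP BY category
HAVING AVG(price) > 954.47

Result:
  Garden: avg=1220.66
  Media: avg=1319.95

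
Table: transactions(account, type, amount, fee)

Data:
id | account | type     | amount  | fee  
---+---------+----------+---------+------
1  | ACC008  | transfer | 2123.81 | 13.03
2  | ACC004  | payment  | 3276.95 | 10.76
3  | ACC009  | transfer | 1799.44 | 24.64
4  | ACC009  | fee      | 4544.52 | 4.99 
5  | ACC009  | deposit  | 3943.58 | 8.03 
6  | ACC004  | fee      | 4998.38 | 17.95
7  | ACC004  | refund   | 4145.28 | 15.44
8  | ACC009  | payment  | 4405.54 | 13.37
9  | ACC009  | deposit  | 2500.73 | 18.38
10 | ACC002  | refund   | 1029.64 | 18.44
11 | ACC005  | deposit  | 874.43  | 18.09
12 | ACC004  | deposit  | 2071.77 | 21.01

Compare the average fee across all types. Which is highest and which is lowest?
SELECT type, AVG(fee)
FROM transactions
GROUP BY type
ORDER BY AVG(fee)

All groups:
  fee: 11.47
  payment: 12.07
  deposit: 16.38
  refund: 16.94
  transfer: 18.84

Highest: transfer (18.84)
Lowest: fee (11.47)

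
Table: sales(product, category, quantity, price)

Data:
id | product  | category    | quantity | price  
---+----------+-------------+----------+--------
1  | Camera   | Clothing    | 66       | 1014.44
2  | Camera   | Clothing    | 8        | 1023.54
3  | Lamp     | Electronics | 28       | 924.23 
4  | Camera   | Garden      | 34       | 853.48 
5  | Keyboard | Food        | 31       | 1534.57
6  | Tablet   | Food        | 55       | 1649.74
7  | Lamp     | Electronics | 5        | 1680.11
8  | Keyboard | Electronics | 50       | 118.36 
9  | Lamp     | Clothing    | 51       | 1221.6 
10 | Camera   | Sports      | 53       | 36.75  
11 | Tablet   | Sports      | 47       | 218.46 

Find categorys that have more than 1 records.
SELECT category, COUNT(*) as cnt
FROM sales
GROUP BY category
HAVING COUNT(*) > 1

Result:
  Clothing: 3
  Electronics: 3
  Food: 2
  Sports: 2

Note: HAVING filters groups after aggregation, WHERE filters rows before.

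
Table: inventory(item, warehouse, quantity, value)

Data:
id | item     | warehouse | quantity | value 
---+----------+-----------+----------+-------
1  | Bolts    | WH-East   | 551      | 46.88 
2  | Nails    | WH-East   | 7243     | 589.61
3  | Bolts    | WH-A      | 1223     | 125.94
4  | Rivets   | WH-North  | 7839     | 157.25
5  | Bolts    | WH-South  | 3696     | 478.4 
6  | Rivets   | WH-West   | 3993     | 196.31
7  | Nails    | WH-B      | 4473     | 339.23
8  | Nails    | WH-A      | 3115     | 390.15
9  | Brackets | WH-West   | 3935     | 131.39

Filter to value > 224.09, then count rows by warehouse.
SELECT warehouse, COUNT(*)
FROM inventory
WHERE value > 224.09
GROUP BY warehouse

Note: WHERE filters rows before grouping.

Result:
  WH-A: 1
  WH-B: 1
  WH-East: 1
  WH-South: 1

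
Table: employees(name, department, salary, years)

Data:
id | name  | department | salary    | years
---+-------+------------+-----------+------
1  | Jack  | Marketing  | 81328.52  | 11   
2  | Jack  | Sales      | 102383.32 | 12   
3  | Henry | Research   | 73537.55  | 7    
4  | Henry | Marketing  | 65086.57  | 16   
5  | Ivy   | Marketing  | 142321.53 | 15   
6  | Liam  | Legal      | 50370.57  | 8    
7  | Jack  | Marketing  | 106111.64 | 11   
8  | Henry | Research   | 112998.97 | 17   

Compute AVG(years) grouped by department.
SELECT department, AVG(years) as result
FROM employees
GROUP BY department

Result:
  Legal: 8.00
  Marketing: 13.25
  Research: 12.00
  Sales: 12.00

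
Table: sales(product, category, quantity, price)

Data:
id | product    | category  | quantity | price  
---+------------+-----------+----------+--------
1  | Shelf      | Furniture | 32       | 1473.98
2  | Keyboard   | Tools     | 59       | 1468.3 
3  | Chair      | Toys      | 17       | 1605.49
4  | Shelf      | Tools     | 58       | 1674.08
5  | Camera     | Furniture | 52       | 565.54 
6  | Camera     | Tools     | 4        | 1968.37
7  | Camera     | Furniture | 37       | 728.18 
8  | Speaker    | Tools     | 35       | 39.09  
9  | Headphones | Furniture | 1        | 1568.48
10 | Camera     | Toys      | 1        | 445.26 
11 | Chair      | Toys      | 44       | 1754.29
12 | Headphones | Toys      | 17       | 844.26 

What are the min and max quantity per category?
SELECT category, MIN(quantity), MAX(quantity)
FROM sales
GROUP BY category

Result:
  Furniture: min=1, max=52
  Tools: min=4, max=59
  Toys: min=1, max=44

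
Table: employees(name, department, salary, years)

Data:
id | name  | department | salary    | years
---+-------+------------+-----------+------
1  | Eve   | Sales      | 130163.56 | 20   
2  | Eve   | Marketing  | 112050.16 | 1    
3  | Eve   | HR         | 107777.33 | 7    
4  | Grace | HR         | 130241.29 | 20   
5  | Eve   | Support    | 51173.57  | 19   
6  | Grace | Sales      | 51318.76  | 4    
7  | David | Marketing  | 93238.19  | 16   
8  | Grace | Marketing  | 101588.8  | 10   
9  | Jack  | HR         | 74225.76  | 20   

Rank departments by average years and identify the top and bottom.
SELECT department, AVG(years)
FROM employees
GROUP BY department
ORDER BY AVG(years)

All groups:
  Marketing: 9.00
  Sales: 12.00
  HR: 15.67
  Support: 19.00

Highest: Support (19.00)
Lowest: Marketing (9.00)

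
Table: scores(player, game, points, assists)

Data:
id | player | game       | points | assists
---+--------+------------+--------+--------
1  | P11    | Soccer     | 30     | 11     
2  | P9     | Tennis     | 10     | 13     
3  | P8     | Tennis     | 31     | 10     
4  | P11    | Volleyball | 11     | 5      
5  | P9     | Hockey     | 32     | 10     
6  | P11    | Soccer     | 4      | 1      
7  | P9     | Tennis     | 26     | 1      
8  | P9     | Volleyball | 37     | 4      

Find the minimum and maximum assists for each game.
SELECT game, MIN(assists), MAX(assists)
FROM scores
GROUP BY game

Result:
  Hockey: min=10, max=10
  Soccer: min=1, max=11
  Tennis: min=1, max=13
  Volleyball: min=4, max=5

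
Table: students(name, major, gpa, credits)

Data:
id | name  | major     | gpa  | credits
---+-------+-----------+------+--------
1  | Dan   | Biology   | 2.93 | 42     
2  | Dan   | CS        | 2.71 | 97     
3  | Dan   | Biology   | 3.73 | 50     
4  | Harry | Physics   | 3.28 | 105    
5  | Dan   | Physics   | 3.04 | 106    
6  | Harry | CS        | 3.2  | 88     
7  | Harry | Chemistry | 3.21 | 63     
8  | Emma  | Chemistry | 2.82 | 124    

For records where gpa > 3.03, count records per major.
SELECT major, COUNT(*)
FROM students
WHERE gpa > 3.03
GROUP BY major

Note: WHERE filters rows before grouping.

Result:
  Biology: 1
  CS: 1
  Chemistry: 1
  Physics: 2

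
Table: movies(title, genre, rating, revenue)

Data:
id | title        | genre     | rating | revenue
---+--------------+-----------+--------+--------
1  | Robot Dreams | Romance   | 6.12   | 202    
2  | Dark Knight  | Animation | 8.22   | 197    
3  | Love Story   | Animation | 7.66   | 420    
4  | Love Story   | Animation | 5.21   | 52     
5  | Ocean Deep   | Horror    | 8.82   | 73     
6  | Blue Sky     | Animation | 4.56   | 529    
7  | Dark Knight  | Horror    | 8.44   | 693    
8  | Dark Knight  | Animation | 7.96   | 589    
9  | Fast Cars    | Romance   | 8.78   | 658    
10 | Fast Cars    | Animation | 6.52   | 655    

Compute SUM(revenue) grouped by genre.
SELECT genre, SUM(revenue) as result
FROM movies
GROUP BY genre

Result:
  Animation: 2442
  Horror: 766
  Romance: 860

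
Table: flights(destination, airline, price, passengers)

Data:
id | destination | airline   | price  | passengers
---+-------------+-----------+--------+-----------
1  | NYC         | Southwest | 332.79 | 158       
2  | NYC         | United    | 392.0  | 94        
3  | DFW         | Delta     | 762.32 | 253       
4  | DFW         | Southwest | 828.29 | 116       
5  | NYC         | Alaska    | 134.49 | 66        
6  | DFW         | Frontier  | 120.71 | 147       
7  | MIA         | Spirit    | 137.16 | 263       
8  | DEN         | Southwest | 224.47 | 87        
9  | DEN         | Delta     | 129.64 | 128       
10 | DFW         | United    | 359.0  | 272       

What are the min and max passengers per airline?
SELECT airline, MIN(passengers), MAX(passengers)
FROM flights
GROUP BY airline

Result:
  Alaska: min=66, max=66
  Delta: min=128, max=253
  Frontier: min=147, max=147
  Southwest: min=87, max=158
  Spirit: min=263, max=263
  United: min=94, max=272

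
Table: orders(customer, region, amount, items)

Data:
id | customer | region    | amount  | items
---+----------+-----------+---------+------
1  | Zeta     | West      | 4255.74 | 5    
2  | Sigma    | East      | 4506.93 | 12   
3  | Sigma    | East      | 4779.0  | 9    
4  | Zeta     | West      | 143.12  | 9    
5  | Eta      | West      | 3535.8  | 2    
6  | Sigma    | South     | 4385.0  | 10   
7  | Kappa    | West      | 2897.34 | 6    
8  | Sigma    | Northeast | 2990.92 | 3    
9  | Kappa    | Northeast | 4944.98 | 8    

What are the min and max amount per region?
SELECT region, MIN(amount), MAX(amount)
FROM orders
GROUP BY region

Result:
  East: min=4506.93, max=4779.00
  Northeast: min=2990.92, max=4944.98
  South: min=4385.00, max=4385.00
  West: min=143.12, max=4255.74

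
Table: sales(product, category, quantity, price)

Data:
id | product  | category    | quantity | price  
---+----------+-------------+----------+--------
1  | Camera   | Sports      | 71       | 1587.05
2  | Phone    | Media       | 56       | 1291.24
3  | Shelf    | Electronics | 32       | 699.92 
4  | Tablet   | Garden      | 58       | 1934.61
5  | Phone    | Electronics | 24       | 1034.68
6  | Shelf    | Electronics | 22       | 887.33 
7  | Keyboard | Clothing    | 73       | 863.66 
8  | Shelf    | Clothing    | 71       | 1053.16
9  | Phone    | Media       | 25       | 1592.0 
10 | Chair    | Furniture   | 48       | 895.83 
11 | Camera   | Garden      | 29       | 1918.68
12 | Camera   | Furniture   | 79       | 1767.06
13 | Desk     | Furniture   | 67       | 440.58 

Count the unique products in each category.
SELECT category, COUNT(DISTINCT product)
FROM sales
GROUP BY category

Result:
  Clothing: 2 distinct
  Electronics: 2 distinct
  Furniture: 3 distinct
  Garden: 2 distinct
  Media: 1 distinct
  Sports: 1 distinct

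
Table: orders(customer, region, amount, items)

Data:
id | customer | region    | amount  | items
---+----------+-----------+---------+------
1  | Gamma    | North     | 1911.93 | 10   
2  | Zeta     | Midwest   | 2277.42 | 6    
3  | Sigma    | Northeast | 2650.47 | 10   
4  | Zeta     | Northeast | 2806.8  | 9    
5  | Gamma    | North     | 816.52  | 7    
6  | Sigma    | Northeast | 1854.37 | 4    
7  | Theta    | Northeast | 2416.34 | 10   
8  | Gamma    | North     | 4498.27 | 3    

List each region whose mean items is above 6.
SELECT region, AVG(items)
FROM orders
GROUP BY region
HAVING AVG(items) > 6

Result:
  North: avg=6.67
  Northeast: avg=8.25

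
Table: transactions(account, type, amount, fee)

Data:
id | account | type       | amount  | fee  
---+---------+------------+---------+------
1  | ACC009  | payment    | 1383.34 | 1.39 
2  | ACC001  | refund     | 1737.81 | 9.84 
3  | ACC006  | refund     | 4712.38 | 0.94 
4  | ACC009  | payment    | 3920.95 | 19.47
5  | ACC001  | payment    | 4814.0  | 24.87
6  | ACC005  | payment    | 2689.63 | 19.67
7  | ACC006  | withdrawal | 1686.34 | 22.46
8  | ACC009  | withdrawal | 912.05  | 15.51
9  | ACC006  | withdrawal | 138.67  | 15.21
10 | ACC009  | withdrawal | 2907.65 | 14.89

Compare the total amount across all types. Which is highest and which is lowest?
SELECT type, SUM(amount)
FROM transactions
GROUP BY type
ORDER BY SUM(amount)

All groups:
  withdrawal: 5644.71
  refund: 6450.19
  payment: 12807.92

Highest: payment (12807.92)
Lowest: withdrawal (5644.71)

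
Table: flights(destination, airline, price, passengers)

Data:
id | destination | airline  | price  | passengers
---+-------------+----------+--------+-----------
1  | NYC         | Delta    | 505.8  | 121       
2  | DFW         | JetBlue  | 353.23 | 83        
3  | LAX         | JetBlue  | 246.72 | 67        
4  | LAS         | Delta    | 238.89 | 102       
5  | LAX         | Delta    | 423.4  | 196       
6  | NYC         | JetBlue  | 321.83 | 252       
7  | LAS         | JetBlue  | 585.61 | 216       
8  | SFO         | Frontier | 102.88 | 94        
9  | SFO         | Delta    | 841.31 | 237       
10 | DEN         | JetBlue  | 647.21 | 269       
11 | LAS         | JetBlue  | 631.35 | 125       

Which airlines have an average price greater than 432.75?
SELECT airline, AVG(price)
FROM flights
GROUP BY airline
HAVING AVG(price) > 432.75

Result:
  Delta: avg=502.35
  JetBlue: avg=464.33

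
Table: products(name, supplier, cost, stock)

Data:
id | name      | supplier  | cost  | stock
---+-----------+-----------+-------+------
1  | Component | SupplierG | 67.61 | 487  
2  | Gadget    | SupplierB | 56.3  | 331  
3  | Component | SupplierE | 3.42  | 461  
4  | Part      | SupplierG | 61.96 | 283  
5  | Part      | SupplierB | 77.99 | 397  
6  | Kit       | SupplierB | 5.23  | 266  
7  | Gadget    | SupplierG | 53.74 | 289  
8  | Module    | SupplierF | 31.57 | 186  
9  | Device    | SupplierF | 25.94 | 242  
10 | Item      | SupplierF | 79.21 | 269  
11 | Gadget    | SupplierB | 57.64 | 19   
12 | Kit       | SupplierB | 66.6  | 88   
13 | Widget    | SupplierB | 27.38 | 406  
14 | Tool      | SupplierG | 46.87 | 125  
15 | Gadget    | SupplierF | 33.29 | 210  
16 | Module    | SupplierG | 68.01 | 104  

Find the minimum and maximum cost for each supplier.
SELECT supplier, MIN(cost), MAX(cost)
FROM products
GROUP BY supplier

Result:
  SupplierB: min=5.23, max=77.99
  SupplierE: min=3.42, max=3.42
  SupplierF: min=25.94, max=79.21
  SupplierG: min=46.87, max=68.01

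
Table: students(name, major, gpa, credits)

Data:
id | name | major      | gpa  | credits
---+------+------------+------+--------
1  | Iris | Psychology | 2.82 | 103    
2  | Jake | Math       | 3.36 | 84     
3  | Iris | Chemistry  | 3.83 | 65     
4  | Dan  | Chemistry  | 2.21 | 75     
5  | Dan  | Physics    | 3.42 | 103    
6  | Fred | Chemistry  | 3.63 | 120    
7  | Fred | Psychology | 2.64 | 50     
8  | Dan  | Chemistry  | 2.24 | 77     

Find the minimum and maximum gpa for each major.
SELECT major, MIN(gpa), MAX(gpa)
FROM students
GROUP BY major

Result:
  Chemistry: min=2.21, max=3.83
  Math: min=3.36, max=3.36
  Physics: min=3.42, max=3.42
  Psychology: min=2.64, max=2.82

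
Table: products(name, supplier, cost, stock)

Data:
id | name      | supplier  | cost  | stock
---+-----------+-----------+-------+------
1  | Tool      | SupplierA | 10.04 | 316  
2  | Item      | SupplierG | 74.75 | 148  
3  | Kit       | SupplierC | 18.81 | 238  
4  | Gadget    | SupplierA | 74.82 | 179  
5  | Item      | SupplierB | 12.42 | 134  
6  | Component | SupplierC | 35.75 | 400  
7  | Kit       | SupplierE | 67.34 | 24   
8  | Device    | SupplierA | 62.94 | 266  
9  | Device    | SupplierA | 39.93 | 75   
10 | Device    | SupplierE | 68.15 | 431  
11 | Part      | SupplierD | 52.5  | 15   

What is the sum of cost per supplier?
SELECT supplier, SUM(cost) as result
FROM products
GROUP BY supplier

Result:
  SupplierA: 187.73
  SupplierB: 12.42
  SupplierC: 54.56
  SupplierD: 52.50
  SupplierE: 135.49
  SupplierG: 74.75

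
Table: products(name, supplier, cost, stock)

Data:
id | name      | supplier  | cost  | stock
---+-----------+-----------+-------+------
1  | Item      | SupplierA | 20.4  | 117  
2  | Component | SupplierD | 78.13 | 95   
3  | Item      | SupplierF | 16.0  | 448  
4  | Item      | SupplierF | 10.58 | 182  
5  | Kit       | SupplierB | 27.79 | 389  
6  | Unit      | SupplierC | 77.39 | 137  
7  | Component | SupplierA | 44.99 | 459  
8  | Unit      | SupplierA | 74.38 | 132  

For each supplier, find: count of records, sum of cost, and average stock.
SELECT supplier,
       COUNT(*) as cnt,
       SUM(cost) as total_cost,
       AVG(stock) as avg_stock
FROM products
GROUP BY supplier

Result:
  SupplierA: 3 records, 139.77 total cost, 236.00 avg stock
  SupplierB: 1 records, 27.79 total cost, 389.00 avg stock
  SupplierC: 1 records, 77.39 total cost, 137.00 avg stock
  SupplierD: 1 records, 78.13 total cost, 95.00 avg stock
  SupplierF: 2 records, 26.58 total cost, 315.00 avg stock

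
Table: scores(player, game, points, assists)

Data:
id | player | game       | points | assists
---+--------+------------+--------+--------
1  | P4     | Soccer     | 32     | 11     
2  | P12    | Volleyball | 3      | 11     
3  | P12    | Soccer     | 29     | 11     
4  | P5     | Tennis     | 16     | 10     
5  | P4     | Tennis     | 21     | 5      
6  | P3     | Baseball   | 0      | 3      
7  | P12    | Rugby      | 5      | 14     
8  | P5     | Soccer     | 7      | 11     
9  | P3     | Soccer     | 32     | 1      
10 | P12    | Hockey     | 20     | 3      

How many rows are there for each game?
SELECT game, COUNT(*) as count
FROM scores
GROUP BY game

Result:
  Baseball: 1
  Hockey: 1
  Rugby: 1
  Soccer: 4
  Tennis: 2
  Volleyball: 1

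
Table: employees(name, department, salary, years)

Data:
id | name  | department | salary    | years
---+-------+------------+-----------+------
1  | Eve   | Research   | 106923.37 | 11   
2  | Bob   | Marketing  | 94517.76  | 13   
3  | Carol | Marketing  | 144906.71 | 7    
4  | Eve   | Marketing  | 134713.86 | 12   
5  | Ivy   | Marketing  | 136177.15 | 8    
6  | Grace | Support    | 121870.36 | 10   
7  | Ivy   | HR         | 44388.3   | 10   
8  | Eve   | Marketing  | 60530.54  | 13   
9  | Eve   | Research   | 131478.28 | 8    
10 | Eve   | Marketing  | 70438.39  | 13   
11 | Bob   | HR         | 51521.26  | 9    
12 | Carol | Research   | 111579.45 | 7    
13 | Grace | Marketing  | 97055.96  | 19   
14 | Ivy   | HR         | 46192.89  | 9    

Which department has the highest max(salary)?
SELECT department, MAX(salary) as val
FROM employees
GROUP BY department
ORDER BY val DESC
LIMIT 1

Result: Marketing with max(salary) = 144906.71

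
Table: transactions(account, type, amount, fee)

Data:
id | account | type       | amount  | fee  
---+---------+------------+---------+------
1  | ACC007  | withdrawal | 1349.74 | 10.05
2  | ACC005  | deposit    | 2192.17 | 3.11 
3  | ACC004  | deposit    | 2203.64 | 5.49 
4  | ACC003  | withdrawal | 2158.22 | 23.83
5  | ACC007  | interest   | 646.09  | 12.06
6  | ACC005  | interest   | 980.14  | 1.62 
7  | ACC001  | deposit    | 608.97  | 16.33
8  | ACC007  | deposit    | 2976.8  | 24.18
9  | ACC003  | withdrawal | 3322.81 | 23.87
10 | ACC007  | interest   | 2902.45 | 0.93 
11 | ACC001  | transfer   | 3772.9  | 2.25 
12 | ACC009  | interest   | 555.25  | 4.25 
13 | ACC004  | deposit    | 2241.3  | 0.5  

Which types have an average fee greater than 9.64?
SELECT type, AVG(fee)
FROM transactions
GROUP BY type
HAVING AVG(fee) > 9.64

Result:
  deposit: avg=9.92
  withdrawal: avg=19.25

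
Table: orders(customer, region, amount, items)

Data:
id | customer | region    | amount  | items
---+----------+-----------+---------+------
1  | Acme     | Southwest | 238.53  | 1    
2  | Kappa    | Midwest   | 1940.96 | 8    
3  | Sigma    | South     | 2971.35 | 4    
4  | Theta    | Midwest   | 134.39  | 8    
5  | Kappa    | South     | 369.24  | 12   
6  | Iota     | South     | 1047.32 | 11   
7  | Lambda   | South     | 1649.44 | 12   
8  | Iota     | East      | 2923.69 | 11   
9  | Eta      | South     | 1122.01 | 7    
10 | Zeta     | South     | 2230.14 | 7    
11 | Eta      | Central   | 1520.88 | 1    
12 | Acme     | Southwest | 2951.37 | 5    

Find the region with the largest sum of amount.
SELECT region, SUM(amount) as val
FROM orders
GROUP BY region
ORDER BY val DESC
LIMIT 1

Result: South with sum(amount) = 9389.50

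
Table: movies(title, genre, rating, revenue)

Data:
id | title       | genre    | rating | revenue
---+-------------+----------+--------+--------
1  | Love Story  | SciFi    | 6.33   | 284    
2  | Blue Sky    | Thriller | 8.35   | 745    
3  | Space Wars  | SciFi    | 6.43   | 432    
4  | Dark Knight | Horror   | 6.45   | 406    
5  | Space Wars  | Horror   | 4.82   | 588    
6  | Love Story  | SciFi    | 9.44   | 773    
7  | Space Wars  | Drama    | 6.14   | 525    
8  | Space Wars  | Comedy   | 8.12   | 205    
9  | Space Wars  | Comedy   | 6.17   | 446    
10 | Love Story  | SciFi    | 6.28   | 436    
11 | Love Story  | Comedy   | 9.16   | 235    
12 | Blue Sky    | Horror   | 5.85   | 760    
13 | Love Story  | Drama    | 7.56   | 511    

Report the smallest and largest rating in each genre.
SELECT genre, MIN(rating), MAX(rating)
FROM movies
GROUP BY genre

Result:
  Comedy: min=6.17, max=9.16
  Drama: min=6.14, max=7.56
  Horror: min=4.82, max=6.45
  SciFi: min=6.28, max=9.44
  Thriller: min=8.35, max=8.35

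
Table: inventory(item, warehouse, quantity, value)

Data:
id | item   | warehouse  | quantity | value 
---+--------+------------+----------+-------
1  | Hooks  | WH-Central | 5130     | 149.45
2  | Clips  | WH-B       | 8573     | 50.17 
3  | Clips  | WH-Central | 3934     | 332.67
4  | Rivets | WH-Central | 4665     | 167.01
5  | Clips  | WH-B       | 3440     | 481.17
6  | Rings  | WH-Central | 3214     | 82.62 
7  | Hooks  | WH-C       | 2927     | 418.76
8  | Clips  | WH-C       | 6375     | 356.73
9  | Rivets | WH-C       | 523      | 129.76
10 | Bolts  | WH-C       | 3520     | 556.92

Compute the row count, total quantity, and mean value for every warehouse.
SELECT warehouse,
       COUNT(*) as cnt,
       SUM(quantity) as total_quantity,
       AVG(value) as avg_value
FROM inventory
GROUP BY warehouse

Result:
  WH-B: 2 records, 12013 total quantity, 265.67 avg value
  WH-C: 4 records, 13345 total quantity, 365.54 avg value
  WH-Central: 4 records, 16943 total quantity, 182.94 avg value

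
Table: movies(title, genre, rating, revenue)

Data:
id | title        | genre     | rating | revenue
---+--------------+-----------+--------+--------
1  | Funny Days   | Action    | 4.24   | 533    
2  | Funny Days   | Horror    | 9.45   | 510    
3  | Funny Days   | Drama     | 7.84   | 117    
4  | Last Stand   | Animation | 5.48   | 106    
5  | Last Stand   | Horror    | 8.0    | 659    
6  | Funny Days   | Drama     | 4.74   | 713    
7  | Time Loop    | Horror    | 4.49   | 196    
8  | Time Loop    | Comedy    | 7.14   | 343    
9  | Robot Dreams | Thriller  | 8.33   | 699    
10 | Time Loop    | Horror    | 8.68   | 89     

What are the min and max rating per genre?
SELECT genre, MIN(rating), MAX(rating)
FROM movies
GROUP BY genre

Result:
  Action: min=4.24, max=4.24
  Animation: min=5.48, max=5.48
  Comedy: min=7.14, max=7.14
  Drama: min=4.74, max=7.84
  Horror: min=4.49, max=9.45
  Thriller: min=8.33, max=8.33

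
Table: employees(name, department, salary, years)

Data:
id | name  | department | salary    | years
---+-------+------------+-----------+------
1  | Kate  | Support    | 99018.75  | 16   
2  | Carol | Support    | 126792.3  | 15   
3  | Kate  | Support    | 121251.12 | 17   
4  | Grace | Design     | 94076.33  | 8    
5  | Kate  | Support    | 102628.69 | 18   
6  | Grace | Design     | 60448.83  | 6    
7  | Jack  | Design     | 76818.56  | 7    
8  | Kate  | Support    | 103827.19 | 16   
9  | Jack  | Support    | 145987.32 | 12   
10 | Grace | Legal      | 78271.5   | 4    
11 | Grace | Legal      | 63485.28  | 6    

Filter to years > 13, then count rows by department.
SELECT department, COUNT(*)
FROM employees
WHERE years > 13
GROUP BY department

Note: WHERE filters rows before grouping.

Result:
  Support: 5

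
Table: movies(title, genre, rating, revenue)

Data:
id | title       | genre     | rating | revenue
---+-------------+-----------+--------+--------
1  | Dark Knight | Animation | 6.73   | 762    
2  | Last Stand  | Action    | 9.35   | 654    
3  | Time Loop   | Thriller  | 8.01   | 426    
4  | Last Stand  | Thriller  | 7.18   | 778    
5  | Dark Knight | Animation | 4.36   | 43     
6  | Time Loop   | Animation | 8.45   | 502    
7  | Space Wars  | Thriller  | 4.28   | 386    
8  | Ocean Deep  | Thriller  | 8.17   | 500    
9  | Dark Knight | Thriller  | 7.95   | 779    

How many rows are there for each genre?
SELECT genre, COUNT(*) as count
FROM movies
GROUP BY genre

Result:
  Action: 1
  Animation: 3
  Thriller: 5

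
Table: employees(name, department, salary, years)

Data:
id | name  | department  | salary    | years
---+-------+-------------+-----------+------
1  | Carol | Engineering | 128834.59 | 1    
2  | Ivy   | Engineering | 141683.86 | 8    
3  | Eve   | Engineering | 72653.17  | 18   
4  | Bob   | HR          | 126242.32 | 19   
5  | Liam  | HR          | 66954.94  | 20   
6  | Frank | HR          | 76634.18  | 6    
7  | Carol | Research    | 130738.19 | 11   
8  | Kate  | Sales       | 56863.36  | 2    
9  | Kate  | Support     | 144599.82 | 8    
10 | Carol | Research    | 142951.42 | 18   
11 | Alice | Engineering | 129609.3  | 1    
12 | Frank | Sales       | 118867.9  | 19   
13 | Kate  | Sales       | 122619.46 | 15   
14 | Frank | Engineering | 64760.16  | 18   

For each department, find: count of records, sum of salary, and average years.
SELECT department,
       COUNT(*) as cnt,
       SUM(salary) as total_salary,
       AVG(years) as avg_years
FROM employees
GROUP BY department

Result:
  Engineering: 5 records, 537541.08 total salary, 9.20 avg years
  HR: 3 records, 269831.44 total salary, 15.00 avg years
  Research: 2 records, 273689.61 total salary, 14.50 avg years
  Sales: 3 records, 298350.72 total salary, 12.00 avg years
  Support: 1 records, 144599.82 total salary, 8.00 avg years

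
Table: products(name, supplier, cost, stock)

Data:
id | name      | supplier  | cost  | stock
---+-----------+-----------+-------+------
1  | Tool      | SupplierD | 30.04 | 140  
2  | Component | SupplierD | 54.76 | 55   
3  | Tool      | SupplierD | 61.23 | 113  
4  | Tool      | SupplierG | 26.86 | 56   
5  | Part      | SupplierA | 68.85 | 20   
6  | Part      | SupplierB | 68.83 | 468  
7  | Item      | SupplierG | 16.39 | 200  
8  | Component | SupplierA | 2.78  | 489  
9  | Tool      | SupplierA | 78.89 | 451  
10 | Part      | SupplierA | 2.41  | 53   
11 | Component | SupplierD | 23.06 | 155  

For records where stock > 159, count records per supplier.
SELECT supplier, COUNT(*)
FROM products
WHERE stock > 159
GROUP BY supplier

Note: WHERE filters rows before grouping.

Result:
  SupplierA: 2
  SupplierB: 1
  SupplierG: 1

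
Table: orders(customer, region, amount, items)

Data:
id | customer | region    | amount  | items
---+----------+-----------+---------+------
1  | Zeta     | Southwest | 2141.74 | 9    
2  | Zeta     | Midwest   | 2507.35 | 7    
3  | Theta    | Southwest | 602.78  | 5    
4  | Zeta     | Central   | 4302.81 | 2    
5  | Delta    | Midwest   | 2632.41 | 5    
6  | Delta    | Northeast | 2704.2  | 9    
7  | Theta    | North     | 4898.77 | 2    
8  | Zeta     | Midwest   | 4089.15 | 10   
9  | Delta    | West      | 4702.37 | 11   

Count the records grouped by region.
SELECT region, COUNT(*) as count
FROM orders
GROUP BY region

Result:
  Central: 1
  Midwest: 3
  North: 1
  Northeast: 1
  Southwest: 2
  West: 1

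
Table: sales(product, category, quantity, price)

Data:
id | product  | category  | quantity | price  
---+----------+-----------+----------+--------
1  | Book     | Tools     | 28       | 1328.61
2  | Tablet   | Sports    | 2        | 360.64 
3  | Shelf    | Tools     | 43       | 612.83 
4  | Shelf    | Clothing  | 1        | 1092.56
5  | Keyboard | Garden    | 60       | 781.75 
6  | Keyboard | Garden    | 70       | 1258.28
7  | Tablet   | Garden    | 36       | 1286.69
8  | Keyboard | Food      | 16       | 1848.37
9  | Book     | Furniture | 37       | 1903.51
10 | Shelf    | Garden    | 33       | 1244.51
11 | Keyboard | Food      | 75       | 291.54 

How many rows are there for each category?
SELECT category, COUNT(*) as count
FROM sales
GROUP BY category

Result:
  Clothing: 1
  Food: 2
  Furniture: 1
  Garden: 4
  Sports: 1
  Tools: 2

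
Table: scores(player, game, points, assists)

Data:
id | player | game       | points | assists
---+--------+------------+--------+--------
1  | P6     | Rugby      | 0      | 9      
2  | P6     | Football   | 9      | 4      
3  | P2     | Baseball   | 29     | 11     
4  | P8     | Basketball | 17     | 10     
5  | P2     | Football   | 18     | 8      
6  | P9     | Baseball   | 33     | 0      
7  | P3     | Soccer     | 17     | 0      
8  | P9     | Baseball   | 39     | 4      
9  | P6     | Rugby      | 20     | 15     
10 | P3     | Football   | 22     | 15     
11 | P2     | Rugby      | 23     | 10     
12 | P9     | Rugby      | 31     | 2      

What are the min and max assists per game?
SELECT game, MIN(assists), MAX(assists)
FROM scores
GROUP BY game

Result:
  Baseball: min=0, max=11
  Basketball: min=10, max=10
  Football: min=4, max=15
  Rugby: min=2, max=15
  Soccer: min=0, max=0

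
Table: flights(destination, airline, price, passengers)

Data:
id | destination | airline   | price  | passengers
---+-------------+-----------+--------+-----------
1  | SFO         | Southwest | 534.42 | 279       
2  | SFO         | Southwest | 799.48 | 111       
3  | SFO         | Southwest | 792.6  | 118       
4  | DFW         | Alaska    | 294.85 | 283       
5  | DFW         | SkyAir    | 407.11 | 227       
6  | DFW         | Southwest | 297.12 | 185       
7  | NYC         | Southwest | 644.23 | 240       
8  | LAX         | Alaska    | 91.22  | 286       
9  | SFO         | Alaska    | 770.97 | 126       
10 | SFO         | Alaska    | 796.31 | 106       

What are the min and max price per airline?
SELECT airline, MIN(price), MAX(price)
FROM flights
GROUP BY airline

Result:
  Alaska: min=91.22, max=796.31
  SkyAir: min=407.11, max=407.11
  Southwest: min=297.12, max=799.48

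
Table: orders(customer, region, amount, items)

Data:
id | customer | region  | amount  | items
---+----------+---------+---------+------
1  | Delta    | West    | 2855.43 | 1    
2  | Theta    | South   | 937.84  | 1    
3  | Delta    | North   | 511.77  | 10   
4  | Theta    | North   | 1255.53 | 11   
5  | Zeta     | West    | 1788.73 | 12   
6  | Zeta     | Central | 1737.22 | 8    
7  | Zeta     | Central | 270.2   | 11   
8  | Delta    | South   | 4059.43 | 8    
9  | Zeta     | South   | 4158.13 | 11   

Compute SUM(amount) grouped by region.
SELECT region, SUM(amount) as result
FROM orders
GROUP BY region

Result:
  Central: 2007.42
  North: 1767.30
  South: 9155.40
  West: 4644.16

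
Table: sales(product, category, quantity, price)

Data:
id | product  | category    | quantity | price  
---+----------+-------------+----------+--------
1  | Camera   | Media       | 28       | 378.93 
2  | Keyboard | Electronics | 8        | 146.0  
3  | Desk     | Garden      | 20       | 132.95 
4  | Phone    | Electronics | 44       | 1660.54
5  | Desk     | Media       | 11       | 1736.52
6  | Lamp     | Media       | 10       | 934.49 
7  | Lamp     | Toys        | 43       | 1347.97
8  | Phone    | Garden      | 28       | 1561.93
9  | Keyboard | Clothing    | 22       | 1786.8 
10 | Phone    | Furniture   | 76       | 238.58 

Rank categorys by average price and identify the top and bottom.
SELECT category, AVG(price)
FROM sales
GROUP BY category
ORDER BY AVG(price)

All groups:
  Furniture: 238.58
  Garden: 847.44
  Electronics: 903.27
  Media: 1016.65
  Toys: 1347.97
  Clothing: 1786.80

Highest: Clothing (1786.80)
Lowest: Furniture (238.58)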